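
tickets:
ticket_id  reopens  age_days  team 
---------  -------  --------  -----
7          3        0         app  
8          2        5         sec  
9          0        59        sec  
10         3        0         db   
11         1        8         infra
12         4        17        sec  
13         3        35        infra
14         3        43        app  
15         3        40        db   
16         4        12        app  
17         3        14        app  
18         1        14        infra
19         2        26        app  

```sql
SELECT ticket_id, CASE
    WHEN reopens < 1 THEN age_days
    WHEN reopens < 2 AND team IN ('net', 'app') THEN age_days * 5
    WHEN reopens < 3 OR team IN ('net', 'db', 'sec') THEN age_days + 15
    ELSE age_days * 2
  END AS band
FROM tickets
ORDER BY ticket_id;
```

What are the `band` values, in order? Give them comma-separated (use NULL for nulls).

ticket_id=7: ELSE → 0
ticket_id=8: reopens < 3 OR team IN ('net', 'db', 'sec') → 20
ticket_id=9: reopens < 1 → 59
ticket_id=10: reopens < 3 OR team IN ('net', 'db', 'sec') → 15
ticket_id=11: reopens < 3 OR team IN ('net', 'db', 'sec') → 23
ticket_id=12: reopens < 3 OR team IN ('net', 'db', 'sec') → 32
ticket_id=13: ELSE → 70
ticket_id=14: ELSE → 86
ticket_id=15: reopens < 3 OR team IN ('net', 'db', 'sec') → 55
ticket_id=16: ELSE → 24
ticket_id=17: ELSE → 28
ticket_id=18: reopens < 3 OR team IN ('net', 'db', 'sec') → 29
ticket_id=19: reopens < 3 OR team IN ('net', 'db', 'sec') → 41

0, 20, 59, 15, 23, 32, 70, 86, 55, 24, 28, 29, 41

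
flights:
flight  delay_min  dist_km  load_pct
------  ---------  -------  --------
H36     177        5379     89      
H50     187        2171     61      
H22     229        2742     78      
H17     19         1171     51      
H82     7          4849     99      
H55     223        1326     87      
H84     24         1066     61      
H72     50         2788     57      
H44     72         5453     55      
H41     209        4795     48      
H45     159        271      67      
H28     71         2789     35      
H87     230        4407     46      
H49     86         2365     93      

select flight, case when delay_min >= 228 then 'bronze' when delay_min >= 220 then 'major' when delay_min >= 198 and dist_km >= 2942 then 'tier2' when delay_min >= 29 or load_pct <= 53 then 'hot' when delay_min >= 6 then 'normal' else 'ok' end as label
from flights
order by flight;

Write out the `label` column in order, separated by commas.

hot, bronze, hot, hot, tier2, hot, hot, hot, hot, major, hot, normal, normal, bronze

flight=H17: delay_min >= 29 or load_pct <= 53 → hot
flight=H22: delay_min >= 228 → bronze
flight=H28: delay_min >= 29 or load_pct <= 53 → hot
flight=H36: delay_min >= 29 or load_pct <= 53 → hot
flight=H41: delay_min >= 198 and dist_km >= 2942 → tier2
flight=H44: delay_min >= 29 or load_pct <= 53 → hot
flight=H45: delay_min >= 29 or load_pct <= 53 → hot
flight=H49: delay_min >= 29 or load_pct <= 53 → hot
flight=H50: delay_min >= 29 or load_pct <= 53 → hot
flight=H55: delay_min >= 220 → major
flight=H72: delay_min >= 29 or load_pct <= 53 → hot
flight=H82: delay_min >= 6 → normal
flight=H84: delay_min >= 6 → normal
flight=H87: delay_min >= 228 → bronze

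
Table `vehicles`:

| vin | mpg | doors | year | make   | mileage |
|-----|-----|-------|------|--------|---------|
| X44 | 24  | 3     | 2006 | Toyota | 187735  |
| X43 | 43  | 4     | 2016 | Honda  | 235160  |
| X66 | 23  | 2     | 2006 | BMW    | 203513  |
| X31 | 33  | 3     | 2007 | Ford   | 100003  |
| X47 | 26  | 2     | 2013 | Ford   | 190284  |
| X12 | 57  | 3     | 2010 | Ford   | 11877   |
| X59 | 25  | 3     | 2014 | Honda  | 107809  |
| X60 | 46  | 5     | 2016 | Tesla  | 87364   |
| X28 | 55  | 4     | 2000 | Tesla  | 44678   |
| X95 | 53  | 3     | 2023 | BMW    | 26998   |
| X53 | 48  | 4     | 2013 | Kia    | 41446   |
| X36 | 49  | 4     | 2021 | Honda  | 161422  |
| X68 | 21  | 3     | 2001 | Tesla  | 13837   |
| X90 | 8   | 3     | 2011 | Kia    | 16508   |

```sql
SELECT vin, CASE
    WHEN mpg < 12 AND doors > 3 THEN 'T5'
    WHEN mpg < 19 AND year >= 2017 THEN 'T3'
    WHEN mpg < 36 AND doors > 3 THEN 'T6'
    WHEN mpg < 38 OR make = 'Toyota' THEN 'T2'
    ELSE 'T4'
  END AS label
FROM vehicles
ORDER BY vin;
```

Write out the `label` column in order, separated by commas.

vin=X12: ELSE → T4
vin=X28: ELSE → T4
vin=X31: mpg < 38 OR make = 'Toyota' → T2
vin=X36: ELSE → T4
vin=X43: ELSE → T4
vin=X44: mpg < 38 OR make = 'Toyota' → T2
vin=X47: mpg < 38 OR make = 'Toyota' → T2
vin=X53: ELSE → T4
vin=X59: mpg < 38 OR make = 'Toyota' → T2
vin=X60: ELSE → T4
vin=X66: mpg < 38 OR make = 'Toyota' → T2
vin=X68: mpg < 38 OR make = 'Toyota' → T2
vin=X90: mpg < 38 OR make = 'Toyota' → T2
vin=X95: ELSE → T4

T4, T4, T2, T4, T4, T2, T2, T4, T2, T4, T2, T2, T2, T4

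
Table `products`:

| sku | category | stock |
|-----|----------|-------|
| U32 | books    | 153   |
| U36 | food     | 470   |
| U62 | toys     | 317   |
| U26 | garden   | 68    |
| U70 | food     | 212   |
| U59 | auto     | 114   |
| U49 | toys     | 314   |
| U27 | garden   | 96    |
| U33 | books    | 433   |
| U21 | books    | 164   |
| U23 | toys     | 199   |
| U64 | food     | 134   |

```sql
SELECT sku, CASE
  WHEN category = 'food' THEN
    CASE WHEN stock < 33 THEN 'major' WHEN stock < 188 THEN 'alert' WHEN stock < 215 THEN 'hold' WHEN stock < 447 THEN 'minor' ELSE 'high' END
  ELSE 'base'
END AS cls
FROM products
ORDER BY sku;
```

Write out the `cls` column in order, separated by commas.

sku=U21: category='books' → outer ELSE → base
sku=U23: category='toys' → outer ELSE → base
sku=U26: category='garden' → outer ELSE → base
sku=U27: category='garden' → outer ELSE → base
sku=U32: category='books' → outer ELSE → base
sku=U33: category='books' → outer ELSE → base
sku=U36: category='food' → inner[ELSE] → high
sku=U49: category='toys' → outer ELSE → base
sku=U59: category='auto' → outer ELSE → base
sku=U62: category='toys' → outer ELSE → base
sku=U64: category='food' → inner[stock < 188] → alert
sku=U70: category='food' → inner[stock < 215] → hold

base, base, base, base, base, base, high, base, base, base, alert, hold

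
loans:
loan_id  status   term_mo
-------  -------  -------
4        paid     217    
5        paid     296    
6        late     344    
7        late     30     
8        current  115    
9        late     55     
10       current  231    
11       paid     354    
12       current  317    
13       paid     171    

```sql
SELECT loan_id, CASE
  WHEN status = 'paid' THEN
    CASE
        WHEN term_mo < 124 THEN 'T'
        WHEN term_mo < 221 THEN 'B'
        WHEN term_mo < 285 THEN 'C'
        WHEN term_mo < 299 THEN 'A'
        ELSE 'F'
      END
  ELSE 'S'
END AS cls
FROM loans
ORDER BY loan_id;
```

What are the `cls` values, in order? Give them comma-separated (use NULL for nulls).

B, A, S, S, S, S, S, F, S, B

loan_id=4: status='paid' → inner[term_mo < 221] → B
loan_id=5: status='paid' → inner[term_mo < 299] → A
loan_id=6: status='late' → outer ELSE → S
loan_id=7: status='late' → outer ELSE → S
loan_id=8: status='current' → outer ELSE → S
loan_id=9: status='late' → outer ELSE → S
loan_id=10: status='current' → outer ELSE → S
loan_id=11: status='paid' → inner[ELSE] → F
loan_id=12: status='current' → outer ELSE → S
loan_id=13: status='paid' → inner[term_mo < 221] → B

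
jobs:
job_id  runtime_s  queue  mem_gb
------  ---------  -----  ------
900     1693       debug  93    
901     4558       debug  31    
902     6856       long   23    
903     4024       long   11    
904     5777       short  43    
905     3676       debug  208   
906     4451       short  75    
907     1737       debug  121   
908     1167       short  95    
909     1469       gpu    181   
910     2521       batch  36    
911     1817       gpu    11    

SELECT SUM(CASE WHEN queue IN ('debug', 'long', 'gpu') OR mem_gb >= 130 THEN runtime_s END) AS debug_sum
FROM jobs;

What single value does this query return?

job_id=900: ✓ → 1693
job_id=901: ✓ → 4558
job_id=902: ✓ → 6856
job_id=903: ✓ → 4024
job_id=904: ✗
job_id=905: ✓ → 3676
job_id=906: ✗
job_id=907: ✓ → 1737
job_id=908: ✗
job_id=909: ✓ → 1469
job_id=910: ✗
job_id=911: ✓ → 1817
debug_sum = 1693 + 4558 + 6856 + 4024 + 3676 + 1737 + 1469 + 1817 = 25830

25830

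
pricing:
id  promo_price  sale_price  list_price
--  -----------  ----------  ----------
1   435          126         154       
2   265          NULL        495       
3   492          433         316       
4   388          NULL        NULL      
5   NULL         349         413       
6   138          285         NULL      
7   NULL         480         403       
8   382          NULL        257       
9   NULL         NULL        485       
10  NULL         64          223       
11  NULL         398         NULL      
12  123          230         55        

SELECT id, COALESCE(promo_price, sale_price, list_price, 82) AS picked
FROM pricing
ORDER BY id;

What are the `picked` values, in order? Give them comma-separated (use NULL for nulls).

435, 265, 492, 388, 349, 138, 480, 382, 485, 64, 398, 123

id=1: promo_price=435 → 435
id=2: promo_price=265 → 265
id=3: promo_price=492 → 492
id=4: promo_price=388 → 388
id=5: promo_price=NULL, sale_price=349 → 349
id=6: promo_price=138 → 138
id=7: promo_price=NULL, sale_price=480 → 480
id=8: promo_price=382 → 382
id=9: promo_price=NULL, sale_price=NULL, list_price=485 → 485
id=10: promo_price=NULL, sale_price=64 → 64
id=11: promo_price=NULL, sale_price=398 → 398
id=12: promo_price=123 → 123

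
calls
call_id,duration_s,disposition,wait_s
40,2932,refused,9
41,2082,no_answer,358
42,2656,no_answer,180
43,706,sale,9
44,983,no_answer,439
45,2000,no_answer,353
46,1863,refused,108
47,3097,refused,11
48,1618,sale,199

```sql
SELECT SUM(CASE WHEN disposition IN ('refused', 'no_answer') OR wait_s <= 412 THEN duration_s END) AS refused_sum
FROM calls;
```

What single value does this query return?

call_id=40: ✓ → 2932
call_id=41: ✓ → 2082
call_id=42: ✓ → 2656
call_id=43: ✓ → 706
call_id=44: ✓ → 983
call_id=45: ✓ → 2000
call_id=46: ✓ → 1863
call_id=47: ✓ → 3097
call_id=48: ✓ → 1618
refused_sum = 2932 + 2082 + 2656 + 706 + 983 + 2000 + 1863 + 3097 + 1618 = 17937

17937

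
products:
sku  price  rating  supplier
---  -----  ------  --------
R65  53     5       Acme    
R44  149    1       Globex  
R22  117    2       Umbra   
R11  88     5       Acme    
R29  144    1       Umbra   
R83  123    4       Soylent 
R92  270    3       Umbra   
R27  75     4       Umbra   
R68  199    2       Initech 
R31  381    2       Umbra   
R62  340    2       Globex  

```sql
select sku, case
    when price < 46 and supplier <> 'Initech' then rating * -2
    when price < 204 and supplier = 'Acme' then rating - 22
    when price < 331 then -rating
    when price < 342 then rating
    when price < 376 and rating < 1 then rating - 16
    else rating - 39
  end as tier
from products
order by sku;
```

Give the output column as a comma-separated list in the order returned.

sku=R11: price < 204 and supplier = 'Acme' → -17
sku=R22: price < 331 → -2
sku=R27: price < 331 → -4
sku=R29: price < 331 → -1
sku=R31: ELSE → -37
sku=R44: price < 331 → -1
sku=R62: price < 342 → 2
sku=R65: price < 204 and supplier = 'Acme' → -17
sku=R68: price < 331 → -2
sku=R83: price < 331 → -4
sku=R92: price < 331 → -3

-17, -2, -4, -1, -37, -1, 2, -17, -2, -4, -3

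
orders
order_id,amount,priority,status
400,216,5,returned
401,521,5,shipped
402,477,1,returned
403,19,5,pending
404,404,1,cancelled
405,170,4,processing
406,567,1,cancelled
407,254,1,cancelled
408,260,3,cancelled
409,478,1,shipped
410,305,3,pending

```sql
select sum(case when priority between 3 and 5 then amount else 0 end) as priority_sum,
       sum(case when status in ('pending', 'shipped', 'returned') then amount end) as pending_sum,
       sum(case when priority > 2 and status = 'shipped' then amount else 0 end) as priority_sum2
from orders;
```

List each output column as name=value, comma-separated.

priority_sum=1491, pending_sum=2016, priority_sum2=521

[priority_sum: priority between 3 and 5]
order_id=400: ✓ → 216
order_id=401: ✓ → 521
order_id=402: ✗
order_id=403: ✓ → 19
order_id=404: ✗
order_id=405: ✓ → 170
order_id=406: ✗
order_id=407: ✗
order_id=408: ✓ → 260
order_id=409: ✗
order_id=410: ✓ → 305
priority_sum = 216 + 521 + 19 + 170 + 260 + 305 = 1491
—
[pending_sum: status in ('pending', 'shipped', 'returned')]
order_id=400: ✓ → 216
order_id=401: ✓ → 521
order_id=402: ✓ → 477
order_id=403: ✓ → 19
order_id=404: ✗
order_id=405: ✗
order_id=406: ✗
order_id=407: ✗
order_id=408: ✗
order_id=409: ✓ → 478
order_id=410: ✓ → 305
pending_sum = 216 + 521 + 477 + 19 + 478 + 305 = 2016
—
[priority_sum2: priority > 2 and status = 'shipped']
order_id=400: ✗
order_id=401: ✓ → 521
order_id=402: ✗
order_id=403: ✗
order_id=404: ✗
order_id=405: ✗
order_id=406: ✗
order_id=407: ✗
order_id=408: ✗
order_id=409: ✗
order_id=410: ✗
priority_sum2 = 521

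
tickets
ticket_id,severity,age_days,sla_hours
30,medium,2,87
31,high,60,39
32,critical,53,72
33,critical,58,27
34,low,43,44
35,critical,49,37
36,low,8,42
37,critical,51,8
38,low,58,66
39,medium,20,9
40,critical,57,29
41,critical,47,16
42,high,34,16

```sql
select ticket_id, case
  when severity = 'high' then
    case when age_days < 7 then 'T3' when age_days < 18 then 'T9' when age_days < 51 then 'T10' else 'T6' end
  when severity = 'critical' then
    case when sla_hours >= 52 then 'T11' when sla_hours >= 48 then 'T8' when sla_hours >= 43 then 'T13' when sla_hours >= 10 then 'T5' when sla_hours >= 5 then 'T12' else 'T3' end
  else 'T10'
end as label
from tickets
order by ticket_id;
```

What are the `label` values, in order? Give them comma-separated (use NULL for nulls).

ticket_id=30: severity='medium' → outer ELSE → T10
ticket_id=31: severity='high' → inner[ELSE] → T6
ticket_id=32: severity='critical' → inner[sla_hours >= 52] → T11
ticket_id=33: severity='critical' → inner[sla_hours >= 10] → T5
ticket_id=34: severity='low' → outer ELSE → T10
ticket_id=35: severity='critical' → inner[sla_hours >= 10] → T5
ticket_id=36: severity='low' → outer ELSE → T10
ticket_id=37: severity='critical' → inner[sla_hours >= 5] → T12
ticket_id=38: severity='low' → outer ELSE → T10
ticket_id=39: severity='medium' → outer ELSE → T10
ticket_id=40: severity='critical' → inner[sla_hours >= 10] → T5
ticket_id=41: severity='critical' → inner[sla_hours >= 10] → T5
ticket_id=42: severity='high' → inner[age_days < 51] → T10

T10, T6, T11, T5, T10, T5, T10, T12, T10, T10, T5, T5, T10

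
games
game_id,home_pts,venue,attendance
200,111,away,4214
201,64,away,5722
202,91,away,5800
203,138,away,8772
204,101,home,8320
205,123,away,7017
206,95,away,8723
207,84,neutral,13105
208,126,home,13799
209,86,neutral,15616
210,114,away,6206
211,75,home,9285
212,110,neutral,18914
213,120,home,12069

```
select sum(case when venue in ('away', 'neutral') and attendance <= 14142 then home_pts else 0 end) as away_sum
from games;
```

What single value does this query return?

game_id=200: ✓ → 111
game_id=201: ✓ → 64
game_id=202: ✓ → 91
game_id=203: ✓ → 138
game_id=204: ✗
game_id=205: ✓ → 123
game_id=206: ✓ → 95
game_id=207: ✓ → 84
game_id=208: ✗
game_id=209: ✗
game_id=210: ✓ → 114
game_id=211: ✗
game_id=212: ✗
game_id=213: ✗
away_sum = 111 + 64 + 91 + 138 + 123 + 95 + 84 + 114 = 820

820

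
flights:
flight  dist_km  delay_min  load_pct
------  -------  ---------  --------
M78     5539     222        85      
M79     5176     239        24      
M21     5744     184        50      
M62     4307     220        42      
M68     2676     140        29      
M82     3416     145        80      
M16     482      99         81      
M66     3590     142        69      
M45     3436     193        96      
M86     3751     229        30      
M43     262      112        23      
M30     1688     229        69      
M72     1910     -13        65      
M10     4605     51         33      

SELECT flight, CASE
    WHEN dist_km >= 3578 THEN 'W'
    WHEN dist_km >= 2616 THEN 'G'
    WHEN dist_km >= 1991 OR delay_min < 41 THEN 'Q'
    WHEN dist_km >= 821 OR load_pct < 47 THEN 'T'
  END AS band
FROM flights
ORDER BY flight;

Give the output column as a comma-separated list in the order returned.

W, NULL, W, T, T, G, W, W, G, Q, W, W, G, W

flight=M10: dist_km >= 3578 → W
flight=M16: (no match → NULL) → NULL
flight=M21: dist_km >= 3578 → W
flight=M30: dist_km >= 821 OR load_pct < 47 → T
flight=M43: dist_km >= 821 OR load_pct < 47 → T
flight=M45: dist_km >= 2616 → G
flight=M62: dist_km >= 3578 → W
flight=M66: dist_km >= 3578 → W
flight=M68: dist_km >= 2616 → G
flight=M72: dist_km >= 1991 OR delay_min < 41 → Q
flight=M78: dist_km >= 3578 → W
flight=M79: dist_km >= 3578 → W
flight=M82: dist_km >= 2616 → G
flight=M86: dist_km >= 3578 → W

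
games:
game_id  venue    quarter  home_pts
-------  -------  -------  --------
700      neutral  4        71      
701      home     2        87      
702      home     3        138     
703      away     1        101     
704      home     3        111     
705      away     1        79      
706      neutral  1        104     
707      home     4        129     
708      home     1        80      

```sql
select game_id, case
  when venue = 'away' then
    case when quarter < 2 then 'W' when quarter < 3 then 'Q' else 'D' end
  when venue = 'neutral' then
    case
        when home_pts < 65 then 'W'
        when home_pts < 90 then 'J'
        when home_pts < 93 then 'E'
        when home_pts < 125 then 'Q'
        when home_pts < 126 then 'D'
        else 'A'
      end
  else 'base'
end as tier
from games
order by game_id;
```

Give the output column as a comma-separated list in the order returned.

J, base, base, W, base, W, Q, base, base

game_id=700: venue='neutral' → inner[home_pts < 90] → J
game_id=701: venue='home' → outer ELSE → base
game_id=702: venue='home' → outer ELSE → base
game_id=703: venue='away' → inner[quarter < 2] → W
game_id=704: venue='home' → outer ELSE → base
game_id=705: venue='away' → inner[quarter < 2] → W
game_id=706: venue='neutral' → inner[home_pts < 125] → Q
game_id=707: venue='home' → outer ELSE → base
game_id=708: venue='home' → outer ELSE → base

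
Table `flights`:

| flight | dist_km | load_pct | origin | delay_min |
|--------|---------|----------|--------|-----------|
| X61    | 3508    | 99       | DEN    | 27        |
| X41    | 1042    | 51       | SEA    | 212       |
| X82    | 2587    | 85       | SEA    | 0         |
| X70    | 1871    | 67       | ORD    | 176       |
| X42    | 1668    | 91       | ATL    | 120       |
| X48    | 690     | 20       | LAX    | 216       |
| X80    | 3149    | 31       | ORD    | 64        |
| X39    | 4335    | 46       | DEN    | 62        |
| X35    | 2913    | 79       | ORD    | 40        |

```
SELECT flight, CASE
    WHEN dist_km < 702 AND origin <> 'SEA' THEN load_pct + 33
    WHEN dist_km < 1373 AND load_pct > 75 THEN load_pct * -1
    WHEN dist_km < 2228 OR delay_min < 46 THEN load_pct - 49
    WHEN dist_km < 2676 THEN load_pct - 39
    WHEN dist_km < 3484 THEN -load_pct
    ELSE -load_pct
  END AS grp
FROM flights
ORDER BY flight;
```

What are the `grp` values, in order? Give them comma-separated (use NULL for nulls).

30, -46, 2, 42, 53, 50, 18, -31, 36

flight=X35: dist_km < 2228 OR delay_min < 46 → 30
flight=X39: ELSE → -46
flight=X41: dist_km < 2228 OR delay_min < 46 → 2
flight=X42: dist_km < 2228 OR delay_min < 46 → 42
flight=X48: dist_km < 702 AND origin <> 'SEA' → 53
flight=X61: dist_km < 2228 OR delay_min < 46 → 50
flight=X70: dist_km < 2228 OR delay_min < 46 → 18
flight=X80: dist_km < 3484 → -31
flight=X82: dist_km < 2228 OR delay_min < 46 → 36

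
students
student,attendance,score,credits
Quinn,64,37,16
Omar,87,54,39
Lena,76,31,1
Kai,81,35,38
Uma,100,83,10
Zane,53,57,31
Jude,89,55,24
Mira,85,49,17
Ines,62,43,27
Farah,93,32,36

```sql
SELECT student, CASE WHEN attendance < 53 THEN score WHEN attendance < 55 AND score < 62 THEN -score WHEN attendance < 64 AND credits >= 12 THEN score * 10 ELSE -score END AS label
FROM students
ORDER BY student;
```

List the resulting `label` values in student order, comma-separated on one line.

-32, 430, -55, -35, -31, -49, -54, -37, -83, -57

student=Farah: ELSE → -32
student=Ines: attendance < 64 AND credits >= 12 → 430
student=Jude: ELSE → -55
student=Kai: ELSE → -35
student=Lena: ELSE → -31
student=Mira: ELSE → -49
student=Omar: ELSE → -54
student=Quinn: ELSE → -37
student=Uma: ELSE → -83
student=Zane: attendance < 55 AND score < 62 → -57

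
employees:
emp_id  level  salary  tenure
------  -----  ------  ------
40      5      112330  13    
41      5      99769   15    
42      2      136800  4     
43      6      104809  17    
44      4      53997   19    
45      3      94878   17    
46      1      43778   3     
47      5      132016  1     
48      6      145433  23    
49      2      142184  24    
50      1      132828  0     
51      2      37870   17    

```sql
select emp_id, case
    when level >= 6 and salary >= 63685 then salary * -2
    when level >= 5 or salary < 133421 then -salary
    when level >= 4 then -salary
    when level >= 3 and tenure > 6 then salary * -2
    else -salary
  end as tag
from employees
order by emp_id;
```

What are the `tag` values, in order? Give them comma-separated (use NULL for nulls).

-112330, -99769, -136800, -209618, -53997, -94878, -43778, -132016, -290866, -142184, -132828, -37870

emp_id=40: level >= 5 or salary < 133421 → -112330
emp_id=41: level >= 5 or salary < 133421 → -99769
emp_id=42: ELSE → -136800
emp_id=43: level >= 6 and salary >= 63685 → -209618
emp_id=44: level >= 5 or salary < 133421 → -53997
emp_id=45: level >= 5 or salary < 133421 → -94878
emp_id=46: level >= 5 or salary < 133421 → -43778
emp_id=47: level >= 5 or salary < 133421 → -132016
emp_id=48: level >= 6 and salary >= 63685 → -290866
emp_id=49: ELSE → -142184
emp_id=50: level >= 5 or salary < 133421 → -132828
emp_id=51: level >= 5 or salary < 133421 → -37870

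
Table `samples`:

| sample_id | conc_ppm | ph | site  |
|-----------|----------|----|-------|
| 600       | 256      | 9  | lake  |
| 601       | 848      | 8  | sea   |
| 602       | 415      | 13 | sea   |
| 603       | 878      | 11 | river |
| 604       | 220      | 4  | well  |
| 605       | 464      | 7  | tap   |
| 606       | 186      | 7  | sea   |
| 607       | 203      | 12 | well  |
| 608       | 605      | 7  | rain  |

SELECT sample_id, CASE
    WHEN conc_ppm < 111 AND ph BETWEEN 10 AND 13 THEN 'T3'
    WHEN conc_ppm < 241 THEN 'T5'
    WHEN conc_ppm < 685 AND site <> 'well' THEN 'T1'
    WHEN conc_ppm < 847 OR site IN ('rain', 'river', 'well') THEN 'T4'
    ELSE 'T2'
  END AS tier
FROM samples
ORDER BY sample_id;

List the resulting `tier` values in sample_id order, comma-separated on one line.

T1, T2, T1, T4, T5, T1, T5, T5, T1

sample_id=600: conc_ppm < 685 AND site <> 'well' → T1
sample_id=601: ELSE → T2
sample_id=602: conc_ppm < 685 AND site <> 'well' → T1
sample_id=603: conc_ppm < 847 OR site IN ('rain', 'river', 'well') → T4
sample_id=604: conc_ppm < 241 → T5
sample_id=605: conc_ppm < 685 AND site <> 'well' → T1
sample_id=606: conc_ppm < 241 → T5
sample_id=607: conc_ppm < 241 → T5
sample_id=608: conc_ppm < 685 AND site <> 'well' → T1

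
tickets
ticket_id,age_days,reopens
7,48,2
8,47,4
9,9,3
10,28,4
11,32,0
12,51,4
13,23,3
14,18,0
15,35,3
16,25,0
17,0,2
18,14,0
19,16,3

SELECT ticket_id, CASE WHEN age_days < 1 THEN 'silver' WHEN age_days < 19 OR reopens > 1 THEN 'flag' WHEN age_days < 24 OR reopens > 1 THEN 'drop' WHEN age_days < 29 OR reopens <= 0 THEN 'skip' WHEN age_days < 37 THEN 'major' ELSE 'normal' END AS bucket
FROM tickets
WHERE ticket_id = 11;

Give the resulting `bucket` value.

skip

ticket_id = 11: age_days=32, reopens=0.
age_days < 1 → false
age_days < 19 OR reopens > 1 → false
age_days < 24 OR reopens > 1 → false
age_days < 29 OR reopens <= 0 → true → skip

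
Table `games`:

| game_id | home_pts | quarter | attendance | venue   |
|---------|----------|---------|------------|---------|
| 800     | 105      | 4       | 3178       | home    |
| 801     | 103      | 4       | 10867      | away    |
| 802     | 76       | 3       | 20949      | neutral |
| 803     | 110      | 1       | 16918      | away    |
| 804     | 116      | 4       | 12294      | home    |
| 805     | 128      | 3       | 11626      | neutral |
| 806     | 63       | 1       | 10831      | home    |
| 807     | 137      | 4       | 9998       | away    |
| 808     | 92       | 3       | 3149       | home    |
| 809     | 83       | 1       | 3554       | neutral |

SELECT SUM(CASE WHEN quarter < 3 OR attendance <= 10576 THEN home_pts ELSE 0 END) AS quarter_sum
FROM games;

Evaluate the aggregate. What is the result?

game_id=800: ✓ → 105
game_id=801: ✗
game_id=802: ✗
game_id=803: ✓ → 110
game_id=804: ✗
game_id=805: ✗
game_id=806: ✓ → 63
game_id=807: ✓ → 137
game_id=808: ✓ → 92
game_id=809: ✓ → 83
quarter_sum = 105 + 110 + 63 + 137 + 92 + 83 = 590

590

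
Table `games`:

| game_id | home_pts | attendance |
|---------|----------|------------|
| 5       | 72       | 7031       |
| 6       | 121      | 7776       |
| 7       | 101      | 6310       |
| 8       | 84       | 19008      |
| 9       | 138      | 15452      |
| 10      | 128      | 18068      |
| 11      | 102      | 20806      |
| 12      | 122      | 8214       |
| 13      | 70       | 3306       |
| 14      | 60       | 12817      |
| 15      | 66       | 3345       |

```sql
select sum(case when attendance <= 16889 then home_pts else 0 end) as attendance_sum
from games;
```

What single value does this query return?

750

game_id=5: ✓ → 72
game_id=6: ✓ → 121
game_id=7: ✓ → 101
game_id=8: ✗
game_id=9: ✓ → 138
game_id=10: ✗
game_id=11: ✗
game_id=12: ✓ → 122
game_id=13: ✓ → 70
game_id=14: ✓ → 60
game_id=15: ✓ → 66
attendance_sum = 72 + 121 + 101 + 138 + 122 + 70 + 60 + 66 = 750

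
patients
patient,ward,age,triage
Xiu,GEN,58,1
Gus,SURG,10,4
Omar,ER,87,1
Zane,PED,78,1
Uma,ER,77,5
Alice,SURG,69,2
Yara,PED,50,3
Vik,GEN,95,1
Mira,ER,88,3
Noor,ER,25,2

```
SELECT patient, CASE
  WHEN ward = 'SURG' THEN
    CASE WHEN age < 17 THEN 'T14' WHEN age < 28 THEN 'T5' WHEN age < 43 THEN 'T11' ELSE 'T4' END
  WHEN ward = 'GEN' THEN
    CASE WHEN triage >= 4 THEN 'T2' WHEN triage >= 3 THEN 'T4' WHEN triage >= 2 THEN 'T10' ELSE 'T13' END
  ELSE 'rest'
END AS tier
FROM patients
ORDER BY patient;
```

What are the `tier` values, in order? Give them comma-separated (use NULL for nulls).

patient=Alice: ward='SURG' → inner[ELSE] → T4
patient=Gus: ward='SURG' → inner[age < 17] → T14
patient=Mira: ward='ER' → outer ELSE → rest
patient=Noor: ward='ER' → outer ELSE → rest
patient=Omar: ward='ER' → outer ELSE → rest
patient=Uma: ward='ER' → outer ELSE → rest
patient=Vik: ward='GEN' → inner[ELSE] → T13
patient=Xiu: ward='GEN' → inner[ELSE] → T13
patient=Yara: ward='PED' → outer ELSE → rest
patient=Zane: ward='PED' → outer ELSE → rest

T4, T14, rest, rest, rest, rest, T13, T13, rest, rest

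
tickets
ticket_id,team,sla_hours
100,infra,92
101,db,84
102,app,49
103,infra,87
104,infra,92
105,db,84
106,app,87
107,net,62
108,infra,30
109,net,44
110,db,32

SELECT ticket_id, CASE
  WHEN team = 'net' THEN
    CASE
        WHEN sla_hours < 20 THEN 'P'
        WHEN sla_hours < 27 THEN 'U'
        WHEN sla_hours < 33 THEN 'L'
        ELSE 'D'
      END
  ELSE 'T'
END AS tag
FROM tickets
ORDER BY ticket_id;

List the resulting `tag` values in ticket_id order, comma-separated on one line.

T, T, T, T, T, T, T, D, T, D, T

ticket_id=100: team='infra' → outer ELSE → T
ticket_id=101: team='db' → outer ELSE → T
ticket_id=102: team='app' → outer ELSE → T
ticket_id=103: team='infra' → outer ELSE → T
ticket_id=104: team='infra' → outer ELSE → T
ticket_id=105: team='db' → outer ELSE → T
ticket_id=106: team='app' → outer ELSE → T
ticket_id=107: team='net' → inner[ELSE] → D
ticket_id=108: team='infra' → outer ELSE → T
ticket_id=109: team='net' → inner[ELSE] → D
ticket_id=110: team='db' → outer ELSE → T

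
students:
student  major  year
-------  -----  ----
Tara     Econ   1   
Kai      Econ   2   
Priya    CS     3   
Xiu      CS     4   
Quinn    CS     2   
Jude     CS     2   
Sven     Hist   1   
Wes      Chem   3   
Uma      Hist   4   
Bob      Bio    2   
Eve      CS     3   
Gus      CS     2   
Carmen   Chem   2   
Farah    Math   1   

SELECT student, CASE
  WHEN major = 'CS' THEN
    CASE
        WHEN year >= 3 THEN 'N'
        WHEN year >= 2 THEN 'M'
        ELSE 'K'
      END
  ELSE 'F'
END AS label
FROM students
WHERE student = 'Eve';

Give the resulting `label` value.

student = Eve: major=CS, year=3.
major='CS' → inner[year >= 3] → N

N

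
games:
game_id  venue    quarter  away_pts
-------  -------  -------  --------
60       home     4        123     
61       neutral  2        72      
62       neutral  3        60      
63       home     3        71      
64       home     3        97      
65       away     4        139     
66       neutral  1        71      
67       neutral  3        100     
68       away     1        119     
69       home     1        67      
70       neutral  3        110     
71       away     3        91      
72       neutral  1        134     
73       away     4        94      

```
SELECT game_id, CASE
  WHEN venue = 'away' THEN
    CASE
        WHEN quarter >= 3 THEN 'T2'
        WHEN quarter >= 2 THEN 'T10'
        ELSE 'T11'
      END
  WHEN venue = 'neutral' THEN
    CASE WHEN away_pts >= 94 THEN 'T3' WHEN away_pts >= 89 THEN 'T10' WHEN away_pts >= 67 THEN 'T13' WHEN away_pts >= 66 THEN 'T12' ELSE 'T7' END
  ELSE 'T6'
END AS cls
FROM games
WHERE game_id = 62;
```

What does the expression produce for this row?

T7

game_id = 62: venue=neutral, quarter=3, away_pts=60.
venue='neutral' → inner[ELSE] → T7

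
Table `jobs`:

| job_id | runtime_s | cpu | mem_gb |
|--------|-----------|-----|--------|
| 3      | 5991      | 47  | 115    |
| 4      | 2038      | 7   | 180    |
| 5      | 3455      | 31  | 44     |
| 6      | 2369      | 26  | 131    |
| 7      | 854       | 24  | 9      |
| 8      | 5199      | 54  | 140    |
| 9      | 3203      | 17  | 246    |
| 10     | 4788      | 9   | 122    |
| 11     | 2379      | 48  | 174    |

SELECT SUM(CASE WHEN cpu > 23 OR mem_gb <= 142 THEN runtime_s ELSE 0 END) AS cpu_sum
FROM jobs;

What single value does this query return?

25035

job_id=3: ✓ → 5991
job_id=4: ✗
job_id=5: ✓ → 3455
job_id=6: ✓ → 2369
job_id=7: ✓ → 854
job_id=8: ✓ → 5199
job_id=9: ✗
job_id=10: ✓ → 4788
job_id=11: ✓ → 2379
cpu_sum = 5991 + 3455 + 2369 + 854 + 5199 + 4788 + 2379 = 25035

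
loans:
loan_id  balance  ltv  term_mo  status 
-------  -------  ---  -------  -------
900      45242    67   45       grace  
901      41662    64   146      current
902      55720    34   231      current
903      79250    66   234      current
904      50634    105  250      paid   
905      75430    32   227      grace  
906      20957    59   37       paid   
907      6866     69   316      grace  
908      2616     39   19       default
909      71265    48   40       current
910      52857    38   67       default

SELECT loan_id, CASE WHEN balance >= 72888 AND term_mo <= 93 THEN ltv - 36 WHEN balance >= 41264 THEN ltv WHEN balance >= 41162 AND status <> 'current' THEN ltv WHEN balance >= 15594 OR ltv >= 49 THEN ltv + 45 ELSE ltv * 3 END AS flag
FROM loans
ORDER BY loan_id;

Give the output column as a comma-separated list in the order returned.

loan_id=900: balance >= 41264 → 67
loan_id=901: balance >= 41264 → 64
loan_id=902: balance >= 41264 → 34
loan_id=903: balance >= 41264 → 66
loan_id=904: balance >= 41264 → 105
loan_id=905: balance >= 41264 → 32
loan_id=906: balance >= 15594 OR ltv >= 49 → 104
loan_id=907: balance >= 15594 OR ltv >= 49 → 114
loan_id=908: ELSE → 117
loan_id=909: balance >= 41264 → 48
loan_id=910: balance >= 41264 → 38

67, 64, 34, 66, 105, 32, 104, 114, 117, 48, 38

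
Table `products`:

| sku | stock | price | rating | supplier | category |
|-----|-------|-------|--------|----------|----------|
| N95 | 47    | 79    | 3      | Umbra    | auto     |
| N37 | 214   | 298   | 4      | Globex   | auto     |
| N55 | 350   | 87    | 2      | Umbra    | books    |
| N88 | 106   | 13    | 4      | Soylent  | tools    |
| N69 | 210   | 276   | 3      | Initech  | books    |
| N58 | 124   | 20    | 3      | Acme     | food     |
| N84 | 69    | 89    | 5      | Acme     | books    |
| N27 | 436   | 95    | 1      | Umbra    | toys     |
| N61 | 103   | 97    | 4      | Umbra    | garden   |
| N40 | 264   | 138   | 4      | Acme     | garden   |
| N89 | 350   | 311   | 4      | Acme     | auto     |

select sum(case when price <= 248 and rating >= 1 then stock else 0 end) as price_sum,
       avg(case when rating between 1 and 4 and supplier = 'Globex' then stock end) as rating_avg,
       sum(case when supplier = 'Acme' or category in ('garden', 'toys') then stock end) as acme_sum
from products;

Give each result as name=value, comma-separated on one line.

price_sum=1499, rating_avg=214, acme_sum=1346

[price_sum: price <= 248 and rating >= 1]
sku=N95: ✓ → 47
sku=N37: ✗
sku=N55: ✓ → 350
sku=N88: ✓ → 106
sku=N69: ✗
sku=N58: ✓ → 124
sku=N84: ✓ → 69
sku=N27: ✓ → 436
sku=N61: ✓ → 103
sku=N40: ✓ → 264
sku=N89: ✗
price_sum = 47 + 350 + 106 + 124 + 69 + 436 + 103 + 264 = 1499
—
[rating_avg: rating between 1 and 4 and supplier = 'Globex']
sku=N95: ✗
sku=N37: ✓ → 214
sku=N55: ✗
sku=N88: ✗
sku=N69: ✗
sku=N58: ✗
sku=N84: ✗
sku=N27: ✗
sku=N61: ✗
sku=N40: ✗
sku=N89: ✗
rating_avg = 214
—
[acme_sum: supplier = 'Acme' or category in ('garden', 'toys')]
sku=N95: ✗
sku=N37: ✗
sku=N55: ✗
sku=N88: ✗
sku=N69: ✗
sku=N58: ✓ → 124
sku=N84: ✓ → 69
sku=N27: ✓ → 436
sku=N61: ✓ → 103
sku=N40: ✓ → 264
sku=N89: ✓ → 350
acme_sum = 124 + 69 + 436 + 103 + 264 + 350 = 1346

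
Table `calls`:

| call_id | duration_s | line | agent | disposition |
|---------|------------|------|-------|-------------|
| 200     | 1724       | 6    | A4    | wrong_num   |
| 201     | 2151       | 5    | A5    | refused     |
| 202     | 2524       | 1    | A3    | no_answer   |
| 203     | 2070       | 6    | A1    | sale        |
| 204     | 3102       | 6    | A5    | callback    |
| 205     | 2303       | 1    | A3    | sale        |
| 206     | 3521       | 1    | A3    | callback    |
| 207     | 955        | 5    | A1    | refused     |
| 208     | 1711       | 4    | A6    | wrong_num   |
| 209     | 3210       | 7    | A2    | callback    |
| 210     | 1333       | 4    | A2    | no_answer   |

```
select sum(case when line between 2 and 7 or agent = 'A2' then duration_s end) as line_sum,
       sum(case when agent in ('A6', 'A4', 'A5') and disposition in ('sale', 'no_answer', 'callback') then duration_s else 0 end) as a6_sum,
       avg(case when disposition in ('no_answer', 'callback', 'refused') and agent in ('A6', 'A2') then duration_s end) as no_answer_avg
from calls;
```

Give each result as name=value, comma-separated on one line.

line_sum=16256, a6_sum=3102, no_answer_avg=2271.5

[line_sum: line between 2 and 7 or agent = 'A2']
call_id=200: ✓ → 1724
call_id=201: ✓ → 2151
call_id=202: ✗
call_id=203: ✓ → 2070
call_id=204: ✓ → 3102
call_id=205: ✗
call_id=206: ✗
call_id=207: ✓ → 955
call_id=208: ✓ → 1711
call_id=209: ✓ → 3210
call_id=210: ✓ → 1333
line_sum = 1724 + 2151 + 2070 + 3102 + 955 + 1711 + 3210 + 1333 = 16256
—
[a6_sum: agent in ('A6', 'A4', 'A5') and disposition in ('sale', 'no_answer', 'callback')]
call_id=200: ✗
call_id=201: ✗
call_id=202: ✗
call_id=203: ✗
call_id=204: ✓ → 3102
call_id=205: ✗
call_id=206: ✗
call_id=207: ✗
call_id=208: ✗
call_id=209: ✗
call_id=210: ✗
a6_sum = 3102
—
[no_answer_avg: disposition in ('no_answer', 'callback', 'refused') and agent in ('A6', 'A2')]
call_id=200: ✗
call_id=201: ✗
call_id=202: ✗
call_id=203: ✗
call_id=204: ✗
call_id=205: ✗
call_id=206: ✗
call_id=207: ✗
call_id=208: ✗
call_id=209: ✓ → 3210
call_id=210: ✓ → 1333
no_answer_avg = (3210 + 1333) / 2 = 2271.5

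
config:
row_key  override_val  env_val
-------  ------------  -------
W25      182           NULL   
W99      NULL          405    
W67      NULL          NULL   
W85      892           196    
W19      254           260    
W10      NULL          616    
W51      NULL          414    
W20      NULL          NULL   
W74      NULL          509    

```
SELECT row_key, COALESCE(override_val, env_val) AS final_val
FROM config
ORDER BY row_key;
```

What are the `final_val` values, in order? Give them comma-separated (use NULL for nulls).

row_key=W10: override_val=NULL, env_val=616 → 616
row_key=W19: override_val=254 → 254
row_key=W20: override_val=NULL, env_val=NULL (all NULL) → NULL
row_key=W25: override_val=182 → 182
row_key=W51: override_val=NULL, env_val=414 → 414
row_key=W67: override_val=NULL, env_val=NULL (all NULL) → NULL
row_key=W74: override_val=NULL, env_val=509 → 509
row_key=W85: override_val=892 → 892
row_key=W99: override_val=NULL, env_val=405 → 405

616, 254, NULL, 182, 414, NULL, 509, 892, 405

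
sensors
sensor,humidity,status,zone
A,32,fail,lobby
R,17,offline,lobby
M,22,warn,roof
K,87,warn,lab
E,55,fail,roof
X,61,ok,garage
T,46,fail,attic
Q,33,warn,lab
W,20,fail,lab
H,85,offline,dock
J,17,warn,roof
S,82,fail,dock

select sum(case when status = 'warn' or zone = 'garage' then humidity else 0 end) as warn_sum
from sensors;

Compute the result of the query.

220

sensor=A: ✗
sensor=R: ✗
sensor=M: ✓ → 22
sensor=K: ✓ → 87
sensor=E: ✗
sensor=X: ✓ → 61
sensor=T: ✗
sensor=Q: ✓ → 33
sensor=W: ✗
sensor=H: ✗
sensor=J: ✓ → 17
sensor=S: ✗
warn_sum = 22 + 87 + 61 + 33 + 17 = 220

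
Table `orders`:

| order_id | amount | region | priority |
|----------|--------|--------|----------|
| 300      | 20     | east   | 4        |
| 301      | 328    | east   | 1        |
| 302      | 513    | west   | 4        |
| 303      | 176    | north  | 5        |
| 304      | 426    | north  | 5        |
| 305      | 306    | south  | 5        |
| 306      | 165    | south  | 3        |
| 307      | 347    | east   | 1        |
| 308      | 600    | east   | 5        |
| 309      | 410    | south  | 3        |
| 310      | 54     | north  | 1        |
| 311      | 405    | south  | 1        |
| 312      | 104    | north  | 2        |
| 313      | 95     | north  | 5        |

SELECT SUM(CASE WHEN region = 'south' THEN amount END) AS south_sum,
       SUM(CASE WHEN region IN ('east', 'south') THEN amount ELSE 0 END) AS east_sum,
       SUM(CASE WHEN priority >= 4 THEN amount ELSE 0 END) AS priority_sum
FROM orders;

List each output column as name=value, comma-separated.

south_sum=1286, east_sum=2581, priority_sum=2136

[south_sum: region = 'south']
order_id=300: ✗
order_id=301: ✗
order_id=302: ✗
order_id=303: ✗
order_id=304: ✗
order_id=305: ✓ → 306
order_id=306: ✓ → 165
order_id=307: ✗
order_id=308: ✗
order_id=309: ✓ → 410
order_id=310: ✗
order_id=311: ✓ → 405
order_id=312: ✗
order_id=313: ✗
south_sum = 306 + 165 + 410 + 405 = 1286
—
[east_sum: region IN ('east', 'south')]
order_id=300: ✓ → 20
order_id=301: ✓ → 328
order_id=302: ✗
order_id=303: ✗
order_id=304: ✗
order_id=305: ✓ → 306
order_id=306: ✓ → 165
order_id=307: ✓ → 347
order_id=308: ✓ → 600
order_id=309: ✓ → 410
order_id=310: ✗
order_id=311: ✓ → 405
order_id=312: ✗
order_id=313: ✗
east_sum = 20 + 328 + 306 + 165 + 347 + 600 + 410 + 405 = 2581
—
[priority_sum: priority >= 4]
order_id=300: ✓ → 20
order_id=301: ✗
order_id=302: ✓ → 513
order_id=303: ✓ → 176
order_id=304: ✓ → 426
order_id=305: ✓ → 306
order_id=306: ✗
order_id=307: ✗
order_id=308: ✓ → 600
order_id=309: ✗
order_id=310: ✗
order_id=311: ✗
order_id=312: ✗
order_id=313: ✓ → 95
priority_sum = 20 + 513 + 176 + 426 + 306 + 600 + 95 = 2136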